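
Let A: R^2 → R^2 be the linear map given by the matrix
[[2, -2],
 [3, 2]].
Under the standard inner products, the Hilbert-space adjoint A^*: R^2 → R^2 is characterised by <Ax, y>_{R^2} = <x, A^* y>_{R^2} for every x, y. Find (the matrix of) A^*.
A^* = A^T =
[[2, 3],
 [-2, 2]]

For real matrices with standard dot products, the defining identity <Ax, y> = <x, A^* y> gives (Ax)^T y = x^T (A^*) y, i.e. x^T A^T y = x^T (A^*) y. Since this holds for all x, y, we must have A^* = A^T. Therefore
A^* =
[[2, 3],
 [-2, 2]].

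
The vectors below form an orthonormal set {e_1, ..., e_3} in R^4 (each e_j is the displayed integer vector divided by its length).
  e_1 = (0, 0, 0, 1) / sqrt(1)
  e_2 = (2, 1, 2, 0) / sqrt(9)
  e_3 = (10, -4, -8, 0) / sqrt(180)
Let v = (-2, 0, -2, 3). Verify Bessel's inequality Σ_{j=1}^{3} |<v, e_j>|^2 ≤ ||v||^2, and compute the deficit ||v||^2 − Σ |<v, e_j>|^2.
Σ |<v, e_j>|^2 = 81/5; ||v||^2 = 17; deficit = 4/5

Write each e_j = u_j / sqrt(<u_j, u_j>) where u_j is the displayed integer vector. Then <v, e_j> = <v, u_j> / sqrt(<u_j, u_j>), so |<v, e_j>|^2 = <v, u_j>^2 / <u_j, u_j>.
Coefficients: <v, e_1> = 3/sqrt(1), <v, e_2> = -8/sqrt(9), <v, e_3> = -4/sqrt(180).
Square and sum: Σ |<v, e_j>|^2 = 81/5.
Compute ||v||^2 = v·v = 17.
Deficit = 17 − 81/5 = 4/5 ≥ 0, confirming Bessel's inequality. (The deficit equals ||v − Σ <v,e_j> e_j||^2, the squared distance from v to span{e_j}.)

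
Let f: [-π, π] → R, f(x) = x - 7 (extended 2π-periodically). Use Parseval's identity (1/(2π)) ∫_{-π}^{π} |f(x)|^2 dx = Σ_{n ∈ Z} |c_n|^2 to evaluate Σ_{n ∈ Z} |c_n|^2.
Σ |c_n|^2 = π^2/3 + 49

Expand and integrate term by term over [-π, π]:
  ∫ (x)^2 dx = 1·(2π^3/3); ∫ 2·1·(-7)·x dx = 0 (odd integrand); ∫ (-7)^2 dx = 49·2π.
So (1/(2π)) ∫_{-π}^{π} (x - 7)^2 dx = 1π^2/3 + 49 = π^2/3 + 49.
Parseval ⇒ Σ |c_n|^2 = π^2/3 + 49.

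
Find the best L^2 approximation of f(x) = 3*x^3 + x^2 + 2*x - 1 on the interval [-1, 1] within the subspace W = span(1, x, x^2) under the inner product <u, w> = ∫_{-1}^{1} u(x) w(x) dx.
g(x) = x^2 + 19*x/5 - 1

The best approximation g ∈ W is the orthogonal projection of f onto W. Writing g = a_0 + a_1 x + a_2 x^2, the coefficients solve the normal equations G · a = b where
  G_{ij} = <φ_i, φ_j> and b_i = <f, φ_i>, with φ_0 = 1, φ_1 = x, φ_2 = x^2.
G =
  [2, 0, 2/3]
  [0, 2/3, 0]
  [2/3, 0, 2/5],
b = (-4/3, 38/15, -4/15).
Solving gives a_0 = -1, a_1 = 19/5, a_2 = 1, so
  g(x) = x^2 + 19*x/5 - 1.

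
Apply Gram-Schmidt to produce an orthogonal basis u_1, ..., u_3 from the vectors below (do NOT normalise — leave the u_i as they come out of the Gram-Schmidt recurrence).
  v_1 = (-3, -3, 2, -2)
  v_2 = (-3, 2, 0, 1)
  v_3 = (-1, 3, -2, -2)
Orthogonal basis:
  u_1 = (-3, -3, 2, -2)
  u_2 = (-75/26, 55/26, -1/13, 14/13)
  u_3 = (-24/121, 40/33, -544/363, -1096/363)

Apply the Gram-Schmidt recurrence
  u_1 = v_1
  u_i = v_i − Σ_{j<i} ((v_i · u_j) / (u_j · u_j)) · u_j.

Step by step this gives:
  u_1 = (-3, -3, 2, -2)
  u_2 = (-75/26, 55/26, -1/13, 14/13)
  u_3 = (-24/121, 40/33, -544/363, -1096/363)

Orthogonality check:
  u_2 · u_1 = 0 (should be 0)
  u_3 · u_1 = 0 (should be 0)
  u_3 · u_2 = 0 (should be 0)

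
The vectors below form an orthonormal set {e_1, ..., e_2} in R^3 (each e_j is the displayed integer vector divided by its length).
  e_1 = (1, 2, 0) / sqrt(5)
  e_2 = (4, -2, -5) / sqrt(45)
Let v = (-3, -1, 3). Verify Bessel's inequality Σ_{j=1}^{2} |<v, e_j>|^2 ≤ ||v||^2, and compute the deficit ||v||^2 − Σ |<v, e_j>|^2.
Σ |<v, e_j>|^2 = 170/9; ||v||^2 = 19; deficit = 1/9

Write each e_j = u_j / sqrt(<u_j, u_j>) where u_j is the displayed integer vector. Then <v, e_j> = <v, u_j> / sqrt(<u_j, u_j>), so |<v, e_j>|^2 = <v, u_j>^2 / <u_j, u_j>.
Coefficients: <v, e_1> = -5/sqrt(5), <v, e_2> = -25/sqrt(45).
Square and sum: Σ |<v, e_j>|^2 = 170/9.
Compute ||v||^2 = v·v = 19.
Deficit = 19 − 170/9 = 1/9 ≥ 0, confirming Bessel's inequality. (The deficit equals ||v − Σ <v,e_j> e_j||^2, the squared distance from v to span{e_j}.)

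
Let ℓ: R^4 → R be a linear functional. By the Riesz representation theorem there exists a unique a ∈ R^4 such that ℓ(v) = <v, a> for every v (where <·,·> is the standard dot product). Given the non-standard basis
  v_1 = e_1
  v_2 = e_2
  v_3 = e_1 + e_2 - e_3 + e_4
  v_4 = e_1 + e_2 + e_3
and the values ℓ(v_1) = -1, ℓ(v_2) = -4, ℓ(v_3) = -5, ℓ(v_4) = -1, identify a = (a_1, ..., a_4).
a = (-1, -4, 4, 4)

Write a = (a_1, ..., a_4) in the standard basis. For each basis vector v_i, ℓ(v_i) = <v_i, a> is a linear equation in the a_j's. Collect the n equations into a matrix system V a = ℓ, where row i of V is v_i (expressed in the standard basis). Since V is invertible (lower-triangular with 1s on the diagonal, up to permutation), solve by back-substitution:
  V =
[[1, 0, 0, 0],
 [0, 1, 0, 0],
 [1, 1, -1, 1],
 [1, 1, 1, 0]]
  V a = (-1, -4, -5, -1)
Solving gives a = (-1, -4, 4, 4).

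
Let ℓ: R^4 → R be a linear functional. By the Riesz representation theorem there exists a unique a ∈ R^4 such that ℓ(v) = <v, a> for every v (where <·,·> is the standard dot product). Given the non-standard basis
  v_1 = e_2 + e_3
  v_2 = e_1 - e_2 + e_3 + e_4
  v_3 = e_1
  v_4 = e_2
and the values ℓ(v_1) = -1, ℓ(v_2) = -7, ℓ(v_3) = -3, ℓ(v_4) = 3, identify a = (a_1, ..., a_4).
a = (-3, 3, -4, 3)

Write a = (a_1, ..., a_4) in the standard basis. For each basis vector v_i, ℓ(v_i) = <v_i, a> is a linear equation in the a_j's. Collect the n equations into a matrix system V a = ℓ, where row i of V is v_i (expressed in the standard basis). Since V is invertible (lower-triangular with 1s on the diagonal, up to permutation), solve by back-substitution:
  V =
[[0, 1, 1, 0],
 [1, -1, 1, 1],
 [1, 0, 0, 0],
 [0, 1, 0, 0]]
  V a = (-1, -7, -3, 3)
Solving gives a = (-3, 3, -4, 3).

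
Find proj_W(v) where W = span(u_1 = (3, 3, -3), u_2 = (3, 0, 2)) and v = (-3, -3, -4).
proj_W(v) = (-78/19, -9/38, -89/38)

Set up U = [u_1 | ... | u_2] ∈ R^(3×2). The projector onto W = col(U) is P = U (U^T U)^(-1) U^T.
Compute U^T U =
  [27, 3]
  [3, 13],
and U^T v = (-6, -17).
Solve U^T U · c = U^T v for the coefficients: c = (-3/38, -49/38). The projection is proj_W(v) = U c.
Check: (v - proj_W(v)) · u_1 = 0  (should be 0).
Check: (v - proj_W(v)) · u_2 = 0  (should be 0).
Result: proj_W(v) = (-78/19, -9/38, -89/38).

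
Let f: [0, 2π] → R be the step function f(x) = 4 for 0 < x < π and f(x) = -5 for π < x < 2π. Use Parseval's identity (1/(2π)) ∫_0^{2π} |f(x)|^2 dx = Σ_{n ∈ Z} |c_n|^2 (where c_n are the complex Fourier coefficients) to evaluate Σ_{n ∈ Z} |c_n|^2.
Σ |c_n|^2 = 41/2

Parseval equates the L^2 energy of f (normalised by 1/(2π)) with the ℓ^2 sum of its Fourier coefficients: (1/(2π)) ∫_0^{2π} |f|^2 = Σ |c_n|^2.
Compute the left side: (1/(2π)) [∫_0^π 4^2 dx + ∫_π^{2π} (-5)^2 dx] = (1/(2π)) · (16π + 25π) = (16 + 25)/2 = 41/2.
So Σ_{n ∈ Z} |c_n|^2 = 41/2.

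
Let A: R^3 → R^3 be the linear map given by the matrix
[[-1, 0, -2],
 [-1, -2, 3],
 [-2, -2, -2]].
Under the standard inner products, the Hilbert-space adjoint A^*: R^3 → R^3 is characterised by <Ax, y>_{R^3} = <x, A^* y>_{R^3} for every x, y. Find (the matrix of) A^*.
A^* = A^T =
[[-1, -1, -2],
 [0, -2, -2],
 [-2, 3, -2]]

For real matrices with standard dot products, the defining identity <Ax, y> = <x, A^* y> gives (Ax)^T y = x^T (A^*) y, i.e. x^T A^T y = x^T (A^*) y. Since this holds for all x, y, we must have A^* = A^T. Therefore
A^* =
[[-1, -1, -2],
 [0, -2, -2],
 [-2, 3, -2]].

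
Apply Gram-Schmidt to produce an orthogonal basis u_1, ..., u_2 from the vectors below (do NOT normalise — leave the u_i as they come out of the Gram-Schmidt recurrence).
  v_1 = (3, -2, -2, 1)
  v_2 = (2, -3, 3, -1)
Orthogonal basis:
  u_1 = (3, -2, -2, 1)
  u_2 = (7/6, -22/9, 32/9, -23/18)

Apply the Gram-Schmidt recurrence
  u_1 = v_1
  u_i = v_i − Σ_{j<i} ((v_i · u_j) / (u_j · u_j)) · u_j.

Step by step this gives:
  u_1 = (3, -2, -2, 1)
  u_2 = (7/6, -22/9, 32/9, -23/18)

Orthogonality check:
  u_2 · u_1 = 0 (should be 0)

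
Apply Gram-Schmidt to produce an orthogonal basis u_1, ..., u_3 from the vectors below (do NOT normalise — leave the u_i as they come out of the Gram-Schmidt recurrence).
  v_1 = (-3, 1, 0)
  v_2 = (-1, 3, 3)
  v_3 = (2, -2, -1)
Orthogonal basis:
  u_1 = (-3, 1, 0)
  u_2 = (4/5, 12/5, 3)
  u_3 = (-6/77, -18/77, 16/77)

Apply the Gram-Schmidt recurrence
  u_1 = v_1
  u_i = v_i − Σ_{j<i} ((v_i · u_j) / (u_j · u_j)) · u_j.

Step by step this gives:
  u_1 = (-3, 1, 0)
  u_2 = (4/5, 12/5, 3)
  u_3 = (-6/77, -18/77, 16/77)

Orthogonality check:
  u_2 · u_1 = 0 (should be 0)
  u_3 · u_1 = 0 (should be 0)
  u_3 · u_2 = 0 (should be 0)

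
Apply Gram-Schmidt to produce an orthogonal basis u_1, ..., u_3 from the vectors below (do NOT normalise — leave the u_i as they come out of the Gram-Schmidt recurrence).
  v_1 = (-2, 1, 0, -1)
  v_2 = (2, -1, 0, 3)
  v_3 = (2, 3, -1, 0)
Orthogonal basis:
  u_1 = (-2, 1, 0, -1)
  u_2 = (-2/3, 1/3, 0, 5/3)
  u_3 = (8/5, 16/5, -1, 0)

Apply the Gram-Schmidt recurrence
  u_1 = v_1
  u_i = v_i − Σ_{j<i} ((v_i · u_j) / (u_j · u_j)) · u_j.

Step by step this gives:
  u_1 = (-2, 1, 0, -1)
  u_2 = (-2/3, 1/3, 0, 5/3)
  u_3 = (8/5, 16/5, -1, 0)

Orthogonality check:
  u_2 · u_1 = 0 (should be 0)
  u_3 · u_1 = 0 (should be 0)
  u_3 · u_2 = 0 (should be 0)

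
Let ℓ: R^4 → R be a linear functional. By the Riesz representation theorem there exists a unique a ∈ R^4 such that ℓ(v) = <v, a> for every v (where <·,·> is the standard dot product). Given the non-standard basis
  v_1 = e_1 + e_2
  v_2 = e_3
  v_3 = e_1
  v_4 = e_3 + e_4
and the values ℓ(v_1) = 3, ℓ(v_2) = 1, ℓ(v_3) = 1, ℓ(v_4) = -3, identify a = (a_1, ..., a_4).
a = (1, 2, 1, -4)

Write a = (a_1, ..., a_4) in the standard basis. For each basis vector v_i, ℓ(v_i) = <v_i, a> is a linear equation in the a_j's. Collect the n equations into a matrix system V a = ℓ, where row i of V is v_i (expressed in the standard basis). Since V is invertible (lower-triangular with 1s on the diagonal, up to permutation), solve by back-substitution:
  V =
[[1, 1, 0, 0],
 [0, 0, 1, 0],
 [1, 0, 0, 0],
 [0, 0, 1, 1]]
  V a = (3, 1, 1, -3)
Solving gives a = (1, 2, 1, -4).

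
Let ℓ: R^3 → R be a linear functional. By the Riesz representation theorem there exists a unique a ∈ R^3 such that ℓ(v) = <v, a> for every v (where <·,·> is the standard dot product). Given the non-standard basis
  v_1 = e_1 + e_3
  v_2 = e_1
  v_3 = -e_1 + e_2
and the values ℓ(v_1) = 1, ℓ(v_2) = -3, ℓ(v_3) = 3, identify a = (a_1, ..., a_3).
a = (-3, 0, 4)

Write a = (a_1, ..., a_3) in the standard basis. For each basis vector v_i, ℓ(v_i) = <v_i, a> is a linear equation in the a_j's. Collect the n equations into a matrix system V a = ℓ, where row i of V is v_i (expressed in the standard basis). Since V is invertible (lower-triangular with 1s on the diagonal, up to permutation), solve by back-substitution:
  V =
[[1, 0, 1],
 [1, 0, 0],
 [-1, 1, 0]]
  V a = (1, -3, 3)
Solving gives a = (-3, 0, 4).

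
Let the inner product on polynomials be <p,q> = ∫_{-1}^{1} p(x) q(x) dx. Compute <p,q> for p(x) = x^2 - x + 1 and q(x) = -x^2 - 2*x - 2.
<p,q> = -76/15

Expand the product: p(x)·q(x) = -x^4 - x^3 - x^2 - 2.
∫_{-1}^{1} of each monomial x^k gives [2/(k+1) if k even, 0 if k odd]. Integrating term-by-term (or equivalently evaluating the antiderivative F(x) = -x^5/5 - x^4/4 - x^3/3 - 2*x at the endpoints):
  F(1) − F(−1) = -167/60 − (137/60) = -76/15.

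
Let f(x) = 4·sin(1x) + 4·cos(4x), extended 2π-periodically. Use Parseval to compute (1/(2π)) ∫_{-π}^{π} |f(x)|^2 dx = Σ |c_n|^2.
Σ |c_n|^2 = 16

Expand |f|^2 and use orthogonality of {sin(nx), cos(mx)} on [-π, π]:
  ∫_{-π}^{π} sin(nx)^2 dx = π, ∫ cos(mx)^2 dx = π, and cross terms integrate to 0.
So ∫_{-π}^{π} f(x)^2 dx = 4^2 · π + 4^2 · π = (16 + 16)π.
Divide by 2π: (16 + 16)/2 = 16.
By Parseval, this equals Σ |c_n|^2.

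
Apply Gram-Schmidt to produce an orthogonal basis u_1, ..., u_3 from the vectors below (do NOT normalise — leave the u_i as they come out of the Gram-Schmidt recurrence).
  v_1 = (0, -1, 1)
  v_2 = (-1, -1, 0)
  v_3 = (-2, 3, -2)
Orthogonal basis:
  u_1 = (0, -1, 1)
  u_2 = (-1, -1/2, -1/2)
  u_3 = (-1, 1, 1)

Apply the Gram-Schmidt recurrence
  u_1 = v_1
  u_i = v_i − Σ_{j<i} ((v_i · u_j) / (u_j · u_j)) · u_j.

Step by step this gives:
  u_1 = (0, -1, 1)
  u_2 = (-1, -1/2, -1/2)
  u_3 = (-1, 1, 1)

Orthogonality check:
  u_2 · u_1 = 0 (should be 0)
  u_3 · u_1 = 0 (should be 0)
  u_3 · u_2 = 0 (should be 0)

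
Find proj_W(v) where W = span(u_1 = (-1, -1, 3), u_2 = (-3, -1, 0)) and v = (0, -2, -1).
proj_W(v) = (-30/47, -4/47, -27/47)

Set up U = [u_1 | ... | u_2] ∈ R^(3×2). The projector onto W = col(U) is P = U (U^T U)^(-1) U^T.
Compute U^T U =
  [11, 4]
  [4, 10],
and U^T v = (-1, 2).
Solve U^T U · c = U^T v for the coefficients: c = (-9/47, 13/47). The projection is proj_W(v) = U c.
Check: (v - proj_W(v)) · u_1 = 0  (should be 0).
Check: (v - proj_W(v)) · u_2 = 0  (should be 0).
Result: proj_W(v) = (-30/47, -4/47, -27/47).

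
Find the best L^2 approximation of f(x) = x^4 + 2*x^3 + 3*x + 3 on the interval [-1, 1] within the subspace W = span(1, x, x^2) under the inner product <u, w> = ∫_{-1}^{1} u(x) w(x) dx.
g(x) = 6*x^2/7 + 21*x/5 + 102/35

The best approximation g ∈ W is the orthogonal projection of f onto W. Writing g = a_0 + a_1 x + a_2 x^2, the coefficients solve the normal equations G · a = b where
  G_{ij} = <φ_i, φ_j> and b_i = <f, φ_i>, with φ_0 = 1, φ_1 = x, φ_2 = x^2.
G =
  [2, 0, 2/3]
  [0, 2/3, 0]
  [2/3, 0, 2/5],
b = (32/5, 14/5, 16/7).
Solving gives a_0 = 102/35, a_1 = 21/5, a_2 = 6/7, so
  g(x) = 6*x^2/7 + 21*x/5 + 102/35.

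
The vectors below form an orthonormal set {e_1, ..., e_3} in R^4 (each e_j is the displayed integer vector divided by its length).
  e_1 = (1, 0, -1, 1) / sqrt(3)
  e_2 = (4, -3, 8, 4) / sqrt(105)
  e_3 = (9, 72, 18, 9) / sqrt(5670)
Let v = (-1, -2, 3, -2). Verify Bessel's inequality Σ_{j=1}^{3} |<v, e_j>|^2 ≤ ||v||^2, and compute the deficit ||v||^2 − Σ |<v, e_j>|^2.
Σ |<v, e_j>|^2 = 35/2; ||v||^2 = 18; deficit = 1/2

Write each e_j = u_j / sqrt(<u_j, u_j>) where u_j is the displayed integer vector. Then <v, e_j> = <v, u_j> / sqrt(<u_j, u_j>), so |<v, e_j>|^2 = <v, u_j>^2 / <u_j, u_j>.
Coefficients: <v, e_1> = -6/sqrt(3), <v, e_2> = 18/sqrt(105), <v, e_3> = -117/sqrt(5670).
Square and sum: Σ |<v, e_j>|^2 = 35/2.
Compute ||v||^2 = v·v = 18.
Deficit = 18 − 35/2 = 1/2 ≥ 0, confirming Bessel's inequality. (The deficit equals ||v − Σ <v,e_j> e_j||^2, the squared distance from v to span{e_j}.)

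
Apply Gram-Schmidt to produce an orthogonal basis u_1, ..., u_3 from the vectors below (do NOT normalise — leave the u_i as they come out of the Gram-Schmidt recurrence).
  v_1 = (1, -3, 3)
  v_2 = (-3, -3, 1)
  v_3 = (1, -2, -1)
Orthogonal basis:
  u_1 = (1, -3, 3)
  u_2 = (-66/19, -30/19, -8/19)
  u_3 = (57/70, -19/14, -57/35)

Apply the Gram-Schmidt recurrence
  u_1 = v_1
  u_i = v_i − Σ_{j<i} ((v_i · u_j) / (u_j · u_j)) · u_j.

Step by step this gives:
  u_1 = (1, -3, 3)
  u_2 = (-66/19, -30/19, -8/19)
  u_3 = (57/70, -19/14, -57/35)

Orthogonality check:
  u_2 · u_1 = 0 (should be 0)
  u_3 · u_1 = 0 (should be 0)
  u_3 · u_2 = 0 (should be 0)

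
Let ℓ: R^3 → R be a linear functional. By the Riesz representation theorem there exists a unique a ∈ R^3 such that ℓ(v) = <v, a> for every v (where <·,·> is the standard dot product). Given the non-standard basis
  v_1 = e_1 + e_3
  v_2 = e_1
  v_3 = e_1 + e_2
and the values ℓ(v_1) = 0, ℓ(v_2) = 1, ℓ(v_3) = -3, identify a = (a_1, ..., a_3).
a = (1, -4, -1)

Write a = (a_1, ..., a_3) in the standard basis. For each basis vector v_i, ℓ(v_i) = <v_i, a> is a linear equation in the a_j's. Collect the n equations into a matrix system V a = ℓ, where row i of V is v_i (expressed in the standard basis). Since V is invertible (lower-triangular with 1s on the diagonal, up to permutation), solve by back-substitution:
  V =
[[1, 0, 1],
 [1, 0, 0],
 [1, 1, 0]]
  V a = (0, 1, -3)
Solving gives a = (1, -4, -1).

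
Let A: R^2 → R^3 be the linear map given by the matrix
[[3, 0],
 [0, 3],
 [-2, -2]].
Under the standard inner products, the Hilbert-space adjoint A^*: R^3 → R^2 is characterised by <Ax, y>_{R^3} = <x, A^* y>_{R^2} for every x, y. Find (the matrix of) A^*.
A^* = A^T =
[[3, 0, -2],
 [0, 3, -2]]

For real matrices with standard dot products, the defining identity <Ax, y> = <x, A^* y> gives (Ax)^T y = x^T (A^*) y, i.e. x^T A^T y = x^T (A^*) y. Since this holds for all x, y, we must have A^* = A^T. Therefore
A^* =
[[3, 0, -2],
 [0, 3, -2]].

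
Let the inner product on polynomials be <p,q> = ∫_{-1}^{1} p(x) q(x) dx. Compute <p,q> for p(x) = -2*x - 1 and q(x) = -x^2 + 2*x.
<p,q> = -2

Expand the product: p(x)·q(x) = 2*x^3 - 3*x^2 - 2*x.
∫_{-1}^{1} of each monomial x^k gives [2/(k+1) if k even, 0 if k odd]. Integrating term-by-term (or equivalently evaluating the antiderivative F(x) = x^4/2 - x^3 - x^2 at the endpoints):
  F(1) − F(−1) = -3/2 − (1/2) = -2.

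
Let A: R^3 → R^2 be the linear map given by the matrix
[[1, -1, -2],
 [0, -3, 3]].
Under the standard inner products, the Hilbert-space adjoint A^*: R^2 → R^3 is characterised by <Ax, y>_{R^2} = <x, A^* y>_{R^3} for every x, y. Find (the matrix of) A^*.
A^* = A^T =
[[1, 0],
 [-1, -3],
 [-2, 3]]

For real matrices with standard dot products, the defining identity <Ax, y> = <x, A^* y> gives (Ax)^T y = x^T (A^*) y, i.e. x^T A^T y = x^T (A^*) y. Since this holds for all x, y, we must have A^* = A^T. Therefore
A^* =
[[1, 0],
 [-1, -3],
 [-2, 3]].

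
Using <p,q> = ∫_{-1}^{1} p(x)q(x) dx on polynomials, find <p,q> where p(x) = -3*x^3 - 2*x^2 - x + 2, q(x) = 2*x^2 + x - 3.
<p,q> = -44/5

Expand the product: p(x)·q(x) = -6*x^5 - 7*x^4 + 5*x^3 + 9*x^2 + 5*x - 6.
∫_{-1}^{1} of each monomial x^k gives [2/(k+1) if k even, 0 if k odd]. Integrating term-by-term (or equivalently evaluating the antiderivative F(x) = -x^6 - 7*x^5/5 + 5*x^4/4 + 3*x^3 + 5*x^2/2 - 6*x at the endpoints):
  F(1) − F(−1) = -33/20 − (143/20) = -44/5.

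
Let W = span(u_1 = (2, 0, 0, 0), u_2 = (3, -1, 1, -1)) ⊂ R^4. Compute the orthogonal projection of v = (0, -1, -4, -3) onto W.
proj_W(v) = (0, 0, 0, 0)

Set up U = [u_1 | ... | u_2] ∈ R^(4×2). The projector onto W = col(U) is P = U (U^T U)^(-1) U^T.
Compute U^T U =
  [4, 6]
  [6, 12],
and U^T v = (0, 0).
Solve U^T U · c = U^T v for the coefficients: c = (0, 0). The projection is proj_W(v) = U c.
Check: (v - proj_W(v)) · u_1 = 0  (should be 0).
Check: (v - proj_W(v)) · u_2 = 0  (should be 0).
Result: proj_W(v) = (0, 0, 0, 0).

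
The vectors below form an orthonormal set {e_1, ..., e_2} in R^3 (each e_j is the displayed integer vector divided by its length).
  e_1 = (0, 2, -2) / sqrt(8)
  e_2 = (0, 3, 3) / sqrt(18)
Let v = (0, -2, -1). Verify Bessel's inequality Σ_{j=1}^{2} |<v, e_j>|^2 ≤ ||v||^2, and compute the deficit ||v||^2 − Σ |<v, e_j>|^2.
Σ |<v, e_j>|^2 = 5; ||v||^2 = 5; deficit = 0

Write each e_j = u_j / sqrt(<u_j, u_j>) where u_j is the displayed integer vector. Then <v, e_j> = <v, u_j> / sqrt(<u_j, u_j>), so |<v, e_j>|^2 = <v, u_j>^2 / <u_j, u_j>.
Coefficients: <v, e_1> = -2/sqrt(8), <v, e_2> = -9/sqrt(18).
Square and sum: Σ |<v, e_j>|^2 = 5.
Compute ||v||^2 = v·v = 5.
Deficit = 5 − 5 = 0 ≥ 0, confirming Bessel's inequality. (The deficit equals ||v − Σ <v,e_j> e_j||^2, the squared distance from v to span{e_j}.)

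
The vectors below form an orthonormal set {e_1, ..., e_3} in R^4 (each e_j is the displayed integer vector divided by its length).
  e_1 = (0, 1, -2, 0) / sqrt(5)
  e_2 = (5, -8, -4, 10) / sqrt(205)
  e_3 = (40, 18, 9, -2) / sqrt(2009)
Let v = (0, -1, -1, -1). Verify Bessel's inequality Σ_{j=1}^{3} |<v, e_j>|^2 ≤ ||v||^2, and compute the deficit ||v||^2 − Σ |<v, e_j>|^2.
Σ |<v, e_j>|^2 = 26/49; ||v||^2 = 3; deficit = 121/49

Write each e_j = u_j / sqrt(<u_j, u_j>) where u_j is the displayed integer vector. Then <v, e_j> = <v, u_j> / sqrt(<u_j, u_j>), so |<v, e_j>|^2 = <v, u_j>^2 / <u_j, u_j>.
Coefficients: <v, e_1> = 1/sqrt(5), <v, e_2> = 2/sqrt(205), <v, e_3> = -25/sqrt(2009).
Square and sum: Σ |<v, e_j>|^2 = 26/49.
Compute ||v||^2 = v·v = 3.
Deficit = 3 − 26/49 = 121/49 ≥ 0, confirming Bessel's inequality. (The deficit equals ||v − Σ <v,e_j> e_j||^2, the squared distance from v to span{e_j}.)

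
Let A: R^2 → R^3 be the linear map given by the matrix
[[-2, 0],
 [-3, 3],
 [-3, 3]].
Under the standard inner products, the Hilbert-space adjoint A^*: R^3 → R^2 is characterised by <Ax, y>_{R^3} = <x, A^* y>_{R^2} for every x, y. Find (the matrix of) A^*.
A^* = A^T =
[[-2, -3, -3],
 [0, 3, 3]]

For real matrices with standard dot products, the defining identity <Ax, y> = <x, A^* y> gives (Ax)^T y = x^T (A^*) y, i.e. x^T A^T y = x^T (A^*) y. Since this holds for all x, y, we must have A^* = A^T. Therefore
A^* =
[[-2, -3, -3],
 [0, 3, 3]].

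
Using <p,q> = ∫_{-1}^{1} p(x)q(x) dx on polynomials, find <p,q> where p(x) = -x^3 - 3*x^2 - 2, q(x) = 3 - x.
<p,q> = -88/5

Expand the product: p(x)·q(x) = x^4 - 9*x^2 + 2*x - 6.
∫_{-1}^{1} of each monomial x^k gives [2/(k+1) if k even, 0 if k odd]. Integrating term-by-term (or equivalently evaluating the antiderivative F(x) = x^5/5 - 3*x^3 + x^2 - 6*x at the endpoints):
  F(1) − F(−1) = -39/5 − (49/5) = -88/5.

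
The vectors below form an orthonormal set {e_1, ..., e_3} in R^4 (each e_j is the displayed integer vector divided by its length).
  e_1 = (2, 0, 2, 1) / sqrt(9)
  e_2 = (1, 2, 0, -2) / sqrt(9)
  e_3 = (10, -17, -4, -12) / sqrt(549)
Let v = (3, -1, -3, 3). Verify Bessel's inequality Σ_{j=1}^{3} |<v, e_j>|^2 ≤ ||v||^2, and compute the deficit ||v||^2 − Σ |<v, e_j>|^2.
Σ |<v, e_j>|^2 = 2603/549; ||v||^2 = 28; deficit = 12769/549

Write each e_j = u_j / sqrt(<u_j, u_j>) where u_j is the displayed integer vector. Then <v, e_j> = <v, u_j> / sqrt(<u_j, u_j>), so |<v, e_j>|^2 = <v, u_j>^2 / <u_j, u_j>.
Coefficients: <v, e_1> = 3/sqrt(9), <v, e_2> = -5/sqrt(9), <v, e_3> = 23/sqrt(549).
Square and sum: Σ |<v, e_j>|^2 = 2603/549.
Compute ||v||^2 = v·v = 28.
Deficit = 28 − 2603/549 = 12769/549 ≥ 0, confirming Bessel's inequality. (The deficit equals ||v − Σ <v,e_j> e_j||^2, the squared distance from v to span{e_j}.)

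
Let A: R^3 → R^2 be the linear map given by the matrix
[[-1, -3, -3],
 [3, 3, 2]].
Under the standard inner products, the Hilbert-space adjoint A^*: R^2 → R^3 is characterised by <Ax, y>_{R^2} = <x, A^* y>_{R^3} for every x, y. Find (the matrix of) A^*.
A^* = A^T =
[[-1, 3],
 [-3, 3],
 [-3, 2]]

For real matrices with standard dot products, the defining identity <Ax, y> = <x, A^* y> gives (Ax)^T y = x^T (A^*) y, i.e. x^T A^T y = x^T (A^*) y. Since this holds for all x, y, we must have A^* = A^T. Therefore
A^* =
[[-1, 3],
 [-3, 3],
 [-3, 2]].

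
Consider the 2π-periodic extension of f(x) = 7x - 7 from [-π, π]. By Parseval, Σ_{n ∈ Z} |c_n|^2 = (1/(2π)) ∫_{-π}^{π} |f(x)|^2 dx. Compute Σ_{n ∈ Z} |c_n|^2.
Σ |c_n|^2 = 49π^2/3 + 49

Expand and integrate term by term over [-π, π]:
  ∫ (7x)^2 dx = 49·(2π^3/3); ∫ 2·7·(-7)·x dx = 0 (odd integrand); ∫ (-7)^2 dx = 49·2π.
So (1/(2π)) ∫_{-π}^{π} (7x - 7)^2 dx = 49π^2/3 + 49 = 49π^2/3 + 49.
Parseval ⇒ Σ |c_n|^2 = 49π^2/3 + 49.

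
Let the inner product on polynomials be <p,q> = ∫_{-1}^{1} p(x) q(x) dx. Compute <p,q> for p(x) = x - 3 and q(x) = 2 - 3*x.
<p,q> = -14

Expand the product: p(x)·q(x) = -3*x^2 + 11*x - 6.
∫_{-1}^{1} of each monomial x^k gives [2/(k+1) if k even, 0 if k odd]. Integrating term-by-term (or equivalently evaluating the antiderivative F(x) = -x^3 + 11*x^2/2 - 6*x at the endpoints):
  F(1) − F(−1) = -3/2 − (25/2) = -14.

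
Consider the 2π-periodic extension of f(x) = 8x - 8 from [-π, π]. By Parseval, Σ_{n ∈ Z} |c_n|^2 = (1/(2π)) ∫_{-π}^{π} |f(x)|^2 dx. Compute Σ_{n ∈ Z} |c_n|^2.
Σ |c_n|^2 = 64π^2/3 + 64

Expand and integrate term by term over [-π, π]:
  ∫ (8x)^2 dx = 64·(2π^3/3); ∫ 2·8·(-8)·x dx = 0 (odd integrand); ∫ (-8)^2 dx = 64·2π.
So (1/(2π)) ∫_{-π}^{π} (8x - 8)^2 dx = 64π^2/3 + 64 = 64π^2/3 + 64.
Parseval ⇒ Σ |c_n|^2 = 64π^2/3 + 64.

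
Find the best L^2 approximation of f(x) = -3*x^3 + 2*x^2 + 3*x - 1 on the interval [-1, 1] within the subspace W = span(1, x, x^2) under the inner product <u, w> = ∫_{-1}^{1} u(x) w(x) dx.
g(x) = 2*x^2 + 6*x/5 - 1

The best approximation g ∈ W is the orthogonal projection of f onto W. Writing g = a_0 + a_1 x + a_2 x^2, the coefficients solve the normal equations G · a = b where
  G_{ij} = <φ_i, φ_j> and b_i = <f, φ_i>, with φ_0 = 1, φ_1 = x, φ_2 = x^2.
G =
  [2, 0, 2/3]
  [0, 2/3, 0]
  [2/3, 0, 2/5],
b = (-2/3, 4/5, 2/15).
Solving gives a_0 = -1, a_1 = 6/5, a_2 = 2, so
  g(x) = 2*x^2 + 6*x/5 - 1.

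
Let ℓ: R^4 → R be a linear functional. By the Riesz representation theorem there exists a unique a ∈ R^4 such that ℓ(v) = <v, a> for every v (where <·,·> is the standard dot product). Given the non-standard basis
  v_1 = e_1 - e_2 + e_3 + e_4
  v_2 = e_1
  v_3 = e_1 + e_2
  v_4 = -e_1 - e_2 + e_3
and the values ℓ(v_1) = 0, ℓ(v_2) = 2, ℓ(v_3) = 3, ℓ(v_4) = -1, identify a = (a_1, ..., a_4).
a = (2, 1, 2, -3)

Write a = (a_1, ..., a_4) in the standard basis. For each basis vector v_i, ℓ(v_i) = <v_i, a> is a linear equation in the a_j's. Collect the n equations into a matrix system V a = ℓ, where row i of V is v_i (expressed in the standard basis). Since V is invertible (lower-triangular with 1s on the diagonal, up to permutation), solve by back-substitution:
  V =
[[1, -1, 1, 1],
 [1, 0, 0, 0],
 [1, 1, 0, 0],
 [-1, -1, 1, 0]]
  V a = (0, 2, 3, -1)
Solving gives a = (2, 1, 2, -3).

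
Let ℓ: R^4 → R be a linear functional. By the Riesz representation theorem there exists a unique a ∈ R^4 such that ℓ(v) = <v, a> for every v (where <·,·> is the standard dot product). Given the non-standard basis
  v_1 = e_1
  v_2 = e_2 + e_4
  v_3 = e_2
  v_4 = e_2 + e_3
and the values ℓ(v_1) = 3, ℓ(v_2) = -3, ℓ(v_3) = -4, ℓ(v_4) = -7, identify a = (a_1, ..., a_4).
a = (3, -4, -3, 1)

Write a = (a_1, ..., a_4) in the standard basis. For each basis vector v_i, ℓ(v_i) = <v_i, a> is a linear equation in the a_j's. Collect the n equations into a matrix system V a = ℓ, where row i of V is v_i (expressed in the standard basis). Since V is invertible (lower-triangular with 1s on the diagonal, up to permutation), solve by back-substitution:
  V =
[[1, 0, 0, 0],
 [0, 1, 0, 1],
 [0, 1, 0, 0],
 [0, 1, 1, 0]]
  V a = (3, -3, -4, -7)
Solving gives a = (3, -4, -3, 1).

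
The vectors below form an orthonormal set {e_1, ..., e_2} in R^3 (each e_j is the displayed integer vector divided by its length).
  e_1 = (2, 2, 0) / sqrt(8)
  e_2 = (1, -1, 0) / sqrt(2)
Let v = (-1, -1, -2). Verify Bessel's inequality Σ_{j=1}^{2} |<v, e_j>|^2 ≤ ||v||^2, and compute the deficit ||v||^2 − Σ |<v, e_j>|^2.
Σ |<v, e_j>|^2 = 2; ||v||^2 = 6; deficit = 4

Write each e_j = u_j / sqrt(<u_j, u_j>) where u_j is the displayed integer vector. Then <v, e_j> = <v, u_j> / sqrt(<u_j, u_j>), so |<v, e_j>|^2 = <v, u_j>^2 / <u_j, u_j>.
Coefficients: <v, e_1> = -4/sqrt(8), <v, e_2> = 0/sqrt(2).
Square and sum: Σ |<v, e_j>|^2 = 2.
Compute ||v||^2 = v·v = 6.
Deficit = 6 − 2 = 4 ≥ 0, confirming Bessel's inequality. (The deficit equals ||v − Σ <v,e_j> e_j||^2, the squared distance from v to span{e_j}.)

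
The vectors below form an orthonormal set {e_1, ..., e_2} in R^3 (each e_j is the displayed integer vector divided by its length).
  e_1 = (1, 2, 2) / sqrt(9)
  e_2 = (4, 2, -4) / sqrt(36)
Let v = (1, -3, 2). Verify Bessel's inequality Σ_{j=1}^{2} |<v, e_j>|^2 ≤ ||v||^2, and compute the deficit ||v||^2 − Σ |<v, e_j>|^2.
Σ |<v, e_j>|^2 = 26/9; ||v||^2 = 14; deficit = 100/9

Write each e_j = u_j / sqrt(<u_j, u_j>) where u_j is the displayed integer vector. Then <v, e_j> = <v, u_j> / sqrt(<u_j, u_j>), so |<v, e_j>|^2 = <v, u_j>^2 / <u_j, u_j>.
Coefficients: <v, e_1> = -1/sqrt(9), <v, e_2> = -10/sqrt(36).
Square and sum: Σ |<v, e_j>|^2 = 26/9.
Compute ||v||^2 = v·v = 14.
Deficit = 14 − 26/9 = 100/9 ≥ 0, confirming Bessel's inequality. (The deficit equals ||v − Σ <v,e_j> e_j||^2, the squared distance from v to span{e_j}.)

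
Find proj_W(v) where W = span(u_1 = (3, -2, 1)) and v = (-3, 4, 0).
proj_W(v) = (-51/14, 17/7, -17/14)

Set up U = [u_1 | ... | u_1] ∈ R^(3×1). The projector onto W = col(U) is P = U (U^T U)^(-1) U^T.
Compute U^T U =
  [14],
and U^T v = (-17).
Solve U^T U · c = U^T v for the coefficients: c = (-17/14). The projection is proj_W(v) = U c.
Check: (v - proj_W(v)) · u_1 = 0  (should be 0).
Result: proj_W(v) = (-51/14, 17/7, -17/14).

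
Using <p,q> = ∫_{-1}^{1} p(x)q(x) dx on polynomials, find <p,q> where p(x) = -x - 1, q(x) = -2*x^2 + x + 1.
<p,q> = -4/3

Expand the product: p(x)·q(x) = 2*x^3 + x^2 - 2*x - 1.
∫_{-1}^{1} of each monomial x^k gives [2/(k+1) if k even, 0 if k odd]. Integrating term-by-term (or equivalently evaluating the antiderivative F(x) = x^4/2 + x^3/3 - x^2 - x at the endpoints):
  F(1) − F(−1) = -7/6 − (1/6) = -4/3.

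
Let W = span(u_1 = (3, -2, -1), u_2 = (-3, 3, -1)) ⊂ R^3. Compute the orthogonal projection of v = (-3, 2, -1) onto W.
proj_W(v) = (-18/7, 88/35, -26/35)

Set up U = [u_1 | ... | u_2] ∈ R^(3×2). The projector onto W = col(U) is P = U (U^T U)^(-1) U^T.
Compute U^T U =
  [14, -14]
  [-14, 19],
and U^T v = (-12, 16).
Solve U^T U · c = U^T v for the coefficients: c = (-2/35, 4/5). The projection is proj_W(v) = U c.
Check: (v - proj_W(v)) · u_1 = 0  (should be 0).
Check: (v - proj_W(v)) · u_2 = 0  (should be 0).
Result: proj_W(v) = (-18/7, 88/35, -26/35).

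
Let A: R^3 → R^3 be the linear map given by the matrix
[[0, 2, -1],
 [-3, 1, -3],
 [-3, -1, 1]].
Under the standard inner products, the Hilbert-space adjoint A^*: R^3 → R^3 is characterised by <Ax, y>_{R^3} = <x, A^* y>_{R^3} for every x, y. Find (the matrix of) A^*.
A^* = A^T =
[[0, -3, -3],
 [2, 1, -1],
 [-1, -3, 1]]

For real matrices with standard dot products, the defining identity <Ax, y> = <x, A^* y> gives (Ax)^T y = x^T (A^*) y, i.e. x^T A^T y = x^T (A^*) y. Since this holds for all x, y, we must have A^* = A^T. Therefore
A^* =
[[0, -3, -3],
 [2, 1, -1],
 [-1, -3, 1]].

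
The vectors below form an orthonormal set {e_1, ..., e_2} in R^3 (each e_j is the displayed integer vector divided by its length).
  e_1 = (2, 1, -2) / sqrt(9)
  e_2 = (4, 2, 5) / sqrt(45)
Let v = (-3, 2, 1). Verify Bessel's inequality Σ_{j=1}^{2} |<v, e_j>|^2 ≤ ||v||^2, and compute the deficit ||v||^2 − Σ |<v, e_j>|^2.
Σ |<v, e_j>|^2 = 21/5; ||v||^2 = 14; deficit = 49/5

Write each e_j = u_j / sqrt(<u_j, u_j>) where u_j is the displayed integer vector. Then <v, e_j> = <v, u_j> / sqrt(<u_j, u_j>), so |<v, e_j>|^2 = <v, u_j>^2 / <u_j, u_j>.
Coefficients: <v, e_1> = -6/sqrt(9), <v, e_2> = -3/sqrt(45).
Square and sum: Σ |<v, e_j>|^2 = 21/5.
Compute ||v||^2 = v·v = 14.
Deficit = 14 − 21/5 = 49/5 ≥ 0, confirming Bessel's inequality. (The deficit equals ||v − Σ <v,e_j> e_j||^2, the squared distance from v to span{e_j}.)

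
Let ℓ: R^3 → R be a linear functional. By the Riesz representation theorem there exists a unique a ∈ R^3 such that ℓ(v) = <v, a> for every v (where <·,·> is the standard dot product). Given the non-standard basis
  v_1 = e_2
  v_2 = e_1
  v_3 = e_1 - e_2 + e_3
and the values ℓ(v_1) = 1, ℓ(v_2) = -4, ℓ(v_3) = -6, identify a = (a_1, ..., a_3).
a = (-4, 1, -1)

Write a = (a_1, ..., a_3) in the standard basis. For each basis vector v_i, ℓ(v_i) = <v_i, a> is a linear equation in the a_j's. Collect the n equations into a matrix system V a = ℓ, where row i of V is v_i (expressed in the standard basis). Since V is invertible (lower-triangular with 1s on the diagonal, up to permutation), solve by back-substitution:
  V =
[[0, 1, 0],
 [1, 0, 0],
 [1, -1, 1]]
  V a = (1, -4, -6)
Solving gives a = (-4, 1, -1).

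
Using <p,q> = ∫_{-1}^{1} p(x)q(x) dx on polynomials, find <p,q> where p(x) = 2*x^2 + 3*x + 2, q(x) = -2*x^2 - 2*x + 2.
<p,q> = 12/5

Expand the product: p(x)·q(x) = -4*x^4 - 10*x^3 - 6*x^2 + 2*x + 4.
∫_{-1}^{1} of each monomial x^k gives [2/(k+1) if k even, 0 if k odd]. Integrating term-by-term (or equivalently evaluating the antiderivative F(x) = -4*x^5/5 - 5*x^4/2 - 2*x^3 + x^2 + 4*x at the endpoints):
  F(1) − F(−1) = -3/10 − (-27/10) = 12/5.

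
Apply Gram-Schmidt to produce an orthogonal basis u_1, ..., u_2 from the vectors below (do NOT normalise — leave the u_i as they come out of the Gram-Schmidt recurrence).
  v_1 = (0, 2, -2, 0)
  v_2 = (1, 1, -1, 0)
Orthogonal basis:
  u_1 = (0, 2, -2, 0)
  u_2 = (1, 0, 0, 0)

Apply the Gram-Schmidt recurrence
  u_1 = v_1
  u_i = v_i − Σ_{j<i} ((v_i · u_j) / (u_j · u_j)) · u_j.

Step by step this gives:
  u_1 = (0, 2, -2, 0)
  u_2 = (1, 0, 0, 0)

Orthogonality check:
  u_2 · u_1 = 0 (should be 0)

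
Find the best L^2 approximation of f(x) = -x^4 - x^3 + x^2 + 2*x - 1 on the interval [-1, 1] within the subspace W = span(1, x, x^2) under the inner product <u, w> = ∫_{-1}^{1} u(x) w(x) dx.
g(x) = x^2/7 + 7*x/5 - 32/35

The best approximation g ∈ W is the orthogonal projection of f onto W. Writing g = a_0 + a_1 x + a_2 x^2, the coefficients solve the normal equations G · a = b where
  G_{ij} = <φ_i, φ_j> and b_i = <f, φ_i>, with φ_0 = 1, φ_1 = x, φ_2 = x^2.
G =
  [2, 0, 2/3]
  [0, 2/3, 0]
  [2/3, 0, 2/5],
b = (-26/15, 14/15, -58/105).
Solving gives a_0 = -32/35, a_1 = 7/5, a_2 = 1/7, so
  g(x) = x^2/7 + 7*x/5 - 32/35.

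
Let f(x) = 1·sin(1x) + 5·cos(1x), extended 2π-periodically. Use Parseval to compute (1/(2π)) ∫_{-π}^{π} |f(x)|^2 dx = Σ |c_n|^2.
Σ |c_n|^2 = 13

Expand |f|^2 and use orthogonality of {sin(nx), cos(mx)} on [-π, π]:
  ∫_{-π}^{π} sin(nx)^2 dx = π, ∫ cos(mx)^2 dx = π, and cross terms integrate to 0.
So ∫_{-π}^{π} f(x)^2 dx = 1^2 · π + 5^2 · π = (1 + 25)π.
Divide by 2π: (1 + 25)/2 = 13.
By Parseval, this equals Σ |c_n|^2.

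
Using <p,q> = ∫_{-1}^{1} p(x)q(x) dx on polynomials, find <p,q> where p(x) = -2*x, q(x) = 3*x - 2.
<p,q> = -4

Expand the product: p(x)·q(x) = -6*x^2 + 4*x.
∫_{-1}^{1} of each monomial x^k gives [2/(k+1) if k even, 0 if k odd]. Integrating term-by-term (or equivalently evaluating the antiderivative F(x) = -2*x^3 + 2*x^2 at the endpoints):
  F(1) − F(−1) = 0 − (4) = -4.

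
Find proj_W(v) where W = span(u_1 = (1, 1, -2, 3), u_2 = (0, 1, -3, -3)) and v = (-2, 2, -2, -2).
proj_W(v) = (-10/281, 196/281, -598/281, -648/281)

Set up U = [u_1 | ... | u_2] ∈ R^(4×2). The projector onto W = col(U) is P = U (U^T U)^(-1) U^T.
Compute U^T U =
  [15, -2]
  [-2, 19],
and U^T v = (-2, 14).
Solve U^T U · c = U^T v for the coefficients: c = (-10/281, 206/281). The projection is proj_W(v) = U c.
Check: (v - proj_W(v)) · u_1 = 0  (should be 0).
Check: (v - proj_W(v)) · u_2 = 0  (should be 0).
Result: proj_W(v) = (-10/281, 196/281, -598/281, -648/281).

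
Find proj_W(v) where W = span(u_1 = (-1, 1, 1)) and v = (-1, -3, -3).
proj_W(v) = (5/3, -5/3, -5/3)

Set up U = [u_1 | ... | u_1] ∈ R^(3×1). The projector onto W = col(U) is P = U (U^T U)^(-1) U^T.
Compute U^T U =
  [3],
and U^T v = (-5).
Solve U^T U · c = U^T v for the coefficients: c = (-5/3). The projection is proj_W(v) = U c.
Check: (v - proj_W(v)) · u_1 = 0  (should be 0).
Result: proj_W(v) = (5/3, -5/3, -5/3).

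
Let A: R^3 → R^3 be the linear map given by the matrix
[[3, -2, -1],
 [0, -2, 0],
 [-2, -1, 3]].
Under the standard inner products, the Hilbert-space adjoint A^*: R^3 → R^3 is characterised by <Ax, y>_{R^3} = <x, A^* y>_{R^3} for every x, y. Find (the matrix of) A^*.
A^* = A^T =
[[3, 0, -2],
 [-2, -2, -1],
 [-1, 0, 3]]

For real matrices with standard dot products, the defining identity <Ax, y> = <x, A^* y> gives (Ax)^T y = x^T (A^*) y, i.e. x^T A^T y = x^T (A^*) y. Since this holds for all x, y, we must have A^* = A^T. Therefore
A^* =
[[3, 0, -2],
 [-2, -2, -1],
 [-1, 0, 3]].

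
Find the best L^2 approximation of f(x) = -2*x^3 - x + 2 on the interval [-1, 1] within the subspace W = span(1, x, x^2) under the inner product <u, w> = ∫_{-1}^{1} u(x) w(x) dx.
g(x) = 2 - 11*x/5

The best approximation g ∈ W is the orthogonal projection of f onto W. Writing g = a_0 + a_1 x + a_2 x^2, the coefficients solve the normal equations G · a = b where
  G_{ij} = <φ_i, φ_j> and b_i = <f, φ_i>, with φ_0 = 1, φ_1 = x, φ_2 = x^2.
G =
  [2, 0, 2/3]
  [0, 2/3, 0]
  [2/3, 0, 2/5],
b = (4, -22/15, 4/3).
Solving gives a_0 = 2, a_1 = -11/5, a_2 = 0, so
  g(x) = 2 - 11*x/5.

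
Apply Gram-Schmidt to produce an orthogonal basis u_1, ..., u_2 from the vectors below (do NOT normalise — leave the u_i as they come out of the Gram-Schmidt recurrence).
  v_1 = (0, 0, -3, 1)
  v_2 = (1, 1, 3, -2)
Orthogonal basis:
  u_1 = (0, 0, -3, 1)
  u_2 = (1, 1, -3/10, -9/10)

Apply the Gram-Schmidt recurrence
  u_1 = v_1
  u_i = v_i − Σ_{j<i} ((v_i · u_j) / (u_j · u_j)) · u_j.

Step by step this gives:
  u_1 = (0, 0, -3, 1)
  u_2 = (1, 1, -3/10, -9/10)

Orthogonality check:
  u_2 · u_1 = 0 (should be 0)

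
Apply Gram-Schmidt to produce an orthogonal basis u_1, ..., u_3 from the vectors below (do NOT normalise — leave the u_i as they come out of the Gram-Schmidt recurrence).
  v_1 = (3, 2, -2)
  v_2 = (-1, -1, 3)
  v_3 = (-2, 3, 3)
Orthogonal basis:
  u_1 = (3, 2, -2)
  u_2 = (16/17, 5/17, 29/17)
  u_3 = (-64/33, 112/33, 16/33)

Apply the Gram-Schmidt recurrence
  u_1 = v_1
  u_i = v_i − Σ_{j<i} ((v_i · u_j) / (u_j · u_j)) · u_j.

Step by step this gives:
  u_1 = (3, 2, -2)
  u_2 = (16/17, 5/17, 29/17)
  u_3 = (-64/33, 112/33, 16/33)

Orthogonality check:
  u_2 · u_1 = 0 (should be 0)
  u_3 · u_1 = 0 (should be 0)
  u_3 · u_2 = 0 (should be 0)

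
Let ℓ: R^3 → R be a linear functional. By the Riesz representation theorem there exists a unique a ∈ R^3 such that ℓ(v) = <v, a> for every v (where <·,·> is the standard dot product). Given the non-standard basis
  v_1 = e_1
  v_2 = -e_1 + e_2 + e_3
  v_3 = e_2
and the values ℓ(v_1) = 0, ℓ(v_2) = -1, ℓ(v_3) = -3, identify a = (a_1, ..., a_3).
a = (0, -3, 2)

Write a = (a_1, ..., a_3) in the standard basis. For each basis vector v_i, ℓ(v_i) = <v_i, a> is a linear equation in the a_j's. Collect the n equations into a matrix system V a = ℓ, where row i of V is v_i (expressed in the standard basis). Since V is invertible (lower-triangular with 1s on the diagonal, up to permutation), solve by back-substitution:
  V =
[[1, 0, 0],
 [-1, 1, 1],
 [0, 1, 0]]
  V a = (0, -1, -3)
Solving gives a = (0, -3, 2).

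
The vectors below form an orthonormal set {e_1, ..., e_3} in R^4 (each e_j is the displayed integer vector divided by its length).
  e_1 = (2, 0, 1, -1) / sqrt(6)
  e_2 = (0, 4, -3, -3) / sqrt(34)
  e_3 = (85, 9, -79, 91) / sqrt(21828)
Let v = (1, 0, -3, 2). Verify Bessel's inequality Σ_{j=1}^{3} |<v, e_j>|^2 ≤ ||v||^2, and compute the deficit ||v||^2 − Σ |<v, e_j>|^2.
Σ |<v, e_j>|^2 = 1434/107; ||v||^2 = 14; deficit = 64/107

Write each e_j = u_j / sqrt(<u_j, u_j>) where u_j is the displayed integer vector. Then <v, e_j> = <v, u_j> / sqrt(<u_j, u_j>), so |<v, e_j>|^2 = <v, u_j>^2 / <u_j, u_j>.
Coefficients: <v, e_1> = -3/sqrt(6), <v, e_2> = 3/sqrt(34), <v, e_3> = 504/sqrt(21828).
Square and sum: Σ |<v, e_j>|^2 = 1434/107.
Compute ||v||^2 = v·v = 14.
Deficit = 14 − 1434/107 = 64/107 ≥ 0, confirming Bessel's inequality. (The deficit equals ||v − Σ <v,e_j> e_j||^2, the squared distance from v to span{e_j}.)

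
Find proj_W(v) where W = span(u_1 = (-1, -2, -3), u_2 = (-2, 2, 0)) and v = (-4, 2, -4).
proj_W(v) = (-14/3, 4/3, -10/3)

Set up U = [u_1 | ... | u_2] ∈ R^(3×2). The projector onto W = col(U) is P = U (U^T U)^(-1) U^T.
Compute U^T U =
  [14, -2]
  [-2, 8],
and U^T v = (12, 12).
Solve U^T U · c = U^T v for the coefficients: c = (10/9, 16/9). The projection is proj_W(v) = U c.
Check: (v - proj_W(v)) · u_1 = 0  (should be 0).
Check: (v - proj_W(v)) · u_2 = 0  (should be 0).
Result: proj_W(v) = (-14/3, 4/3, -10/3).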